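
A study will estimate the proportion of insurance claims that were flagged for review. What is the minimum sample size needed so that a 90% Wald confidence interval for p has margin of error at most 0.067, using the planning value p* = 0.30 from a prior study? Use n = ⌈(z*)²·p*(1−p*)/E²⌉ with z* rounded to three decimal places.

The 90% critical value is z* = 1.645.
p*(1−p*) = 0.2100.
(z*)²·p*(1−p*)/E² = 2.706025·0.2100/0.004489 = 126.591.
⌈126.591⌉ = 127.

n = 127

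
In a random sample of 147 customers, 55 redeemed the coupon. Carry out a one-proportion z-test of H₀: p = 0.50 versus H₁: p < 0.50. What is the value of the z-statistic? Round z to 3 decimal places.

z = -3.052

Sample proportion p̂ = 55/147 = 0.37415.
SE₀ = √(0.50·0.50/147) = 0.041239.
Test statistic: z = -0.12585/0.041239 = -3.052.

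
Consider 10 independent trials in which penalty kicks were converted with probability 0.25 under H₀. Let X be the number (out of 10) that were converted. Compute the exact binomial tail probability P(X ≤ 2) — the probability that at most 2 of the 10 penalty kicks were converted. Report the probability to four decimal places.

P = 0.5256

X ~ Binomial(n=10, p=0.25).
P(X ≤ 2) = C(10,0)·0.25^0·0.75^10 + C(10,1)·0.25^1·0.75^9 + C(10,2)·0.25^2·0.75^8.
= 0.056314 + 0.187712 + 0.281568 = 0.5256.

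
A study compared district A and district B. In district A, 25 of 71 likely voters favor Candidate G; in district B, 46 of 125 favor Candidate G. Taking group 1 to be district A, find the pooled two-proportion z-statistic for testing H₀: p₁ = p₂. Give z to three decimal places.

z = -0.222

Sample proportions: p̂₁ = 25/71 = 0.35211 and p̂₂ = 46/125 = 0.36800.
Pooled p̂ = (25+46)/(71+125) = 71/196 = 0.36224.
SE = √[p̂(1−p̂)(1/n₁+1/n₂)] = √[0.36224·0.63776·(1/71+1/125)] ≈ 0.071429.
z = -0.01589/0.071429 = -0.222.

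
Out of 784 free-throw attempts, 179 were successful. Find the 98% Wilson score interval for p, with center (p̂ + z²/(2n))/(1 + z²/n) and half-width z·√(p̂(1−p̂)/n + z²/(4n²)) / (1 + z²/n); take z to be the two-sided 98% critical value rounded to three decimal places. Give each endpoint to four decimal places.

(0.1954, 0.2650)

Here p̂ = 179/784 = 0.22832 and z = 2.326 (z² = 5.410276).
Denominator 1 + z²/n = 1 + 5.410276/784 = 1.006901.
Center = (0.22832 + 0.003450)/1.006901 = 0.23018.
Radicand: p̂(1−p̂)/n + z²/(4n²) = 0.000224730 + 0.000002201 = 0.000226931.
Half-width = 2.326·√0.000226931/1.006901 = 0.03480.
Interval: 0.23018 ± 0.03480 → (0.1954, 0.2650).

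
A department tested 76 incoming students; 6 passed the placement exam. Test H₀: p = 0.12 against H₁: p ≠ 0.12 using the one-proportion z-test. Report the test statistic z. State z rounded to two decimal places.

z = -1.10

Sample proportion p̂ = 6/76 = 0.07895.
Under H₀, SE = √(p₀(1−p₀)/n) = √(0.12·0.88/76) = √0.001389474 = 0.037276.
Test statistic: z = -0.04105/0.037276 = -1.10.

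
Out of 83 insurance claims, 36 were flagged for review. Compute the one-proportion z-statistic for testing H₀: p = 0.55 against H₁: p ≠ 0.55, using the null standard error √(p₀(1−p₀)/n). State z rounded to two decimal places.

z = -2.13

With x = 36 successes in n = 83, p̂ = 0.43373.
Null standard error: √(0.55·0.45/83) = √0.002981928 = 0.054607.
z = (p̂ − p₀)/SE = (0.43373 − 0.55)/0.054607 = -2.13.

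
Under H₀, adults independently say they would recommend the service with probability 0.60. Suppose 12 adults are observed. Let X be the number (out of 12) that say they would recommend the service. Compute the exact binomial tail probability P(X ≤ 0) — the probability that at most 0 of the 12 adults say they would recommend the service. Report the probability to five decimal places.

X ~ Binomial(n=12, p=0.60).
P(X ≤ 0) = C(12,0)·0.60^0·0.40^12.
= 0.000017 = 0.00002.

P = 0.00002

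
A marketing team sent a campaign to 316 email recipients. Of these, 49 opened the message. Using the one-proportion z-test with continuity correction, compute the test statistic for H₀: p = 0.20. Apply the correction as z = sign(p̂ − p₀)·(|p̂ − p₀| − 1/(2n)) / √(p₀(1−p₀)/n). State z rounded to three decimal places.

z = -1.927

The sample proportion is 49/316 = 0.15506. p̂ − p₀ = -0.044937.
Continuity correction 1/(2n) = 1/632 = 0.001582.
Corrected numerator: |-0.044937| − 0.001582 = 0.043355.
Null standard error: √(0.20·0.80/316) = √0.000506329 = 0.022502.
z = (−)0.043355/0.022502 = -1.927.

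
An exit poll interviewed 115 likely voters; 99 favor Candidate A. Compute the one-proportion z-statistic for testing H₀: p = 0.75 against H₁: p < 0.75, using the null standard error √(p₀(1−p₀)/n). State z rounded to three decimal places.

The sample proportion is 99/115 = 0.86087.
Under H₀, SE = √(p₀(1−p₀)/n) = √(0.75·0.25/115) = √0.001630435 = 0.040379.
z = (0.86087 − 0.75)/0.040379 = 0.11087/0.040379 = 2.746.

z = 2.746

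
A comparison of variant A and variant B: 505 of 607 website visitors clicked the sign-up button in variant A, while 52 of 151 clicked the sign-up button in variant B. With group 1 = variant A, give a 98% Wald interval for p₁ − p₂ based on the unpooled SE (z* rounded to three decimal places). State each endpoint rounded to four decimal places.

(0.3910, 0.5842)

p̂₁ = 505/607 = 0.83196, p̂₂ = 52/151 = 0.34437; p̂₁ − p̂₂ = 0.48759.
SE = √(0.000230317 + 0.001495229) = √0.001725546 = 0.041540.
z* = 2.326 at the 98% level. Margin = 2.326·0.041540 = 0.09662.
So the interval runs from 0.3910 to 0.5842.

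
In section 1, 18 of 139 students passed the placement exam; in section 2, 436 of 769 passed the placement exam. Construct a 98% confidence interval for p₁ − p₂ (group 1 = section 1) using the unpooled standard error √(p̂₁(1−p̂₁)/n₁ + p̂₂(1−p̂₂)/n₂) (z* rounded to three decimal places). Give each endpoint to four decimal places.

(-0.5157, -0.3593)

p̂₁ = 18/139 = 0.12950, p̂₂ = 436/769 = 0.56697; p̂₁ − p̂₂ = -0.43747.
SE = √(0.000810986 + 0.000319265) = √0.001130251 = 0.033619.
The 98% critical value is z* = 2.326. Margin = 2.326·0.033619 = 0.07820.
Interval: -0.43747 ± 0.07820 → (-0.5157, -0.3593).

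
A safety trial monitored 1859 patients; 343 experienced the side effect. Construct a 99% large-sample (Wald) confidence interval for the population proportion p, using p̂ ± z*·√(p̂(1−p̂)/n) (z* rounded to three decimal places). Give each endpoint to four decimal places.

p̂ = 343/1859 = 0.18451.
SE = √(p̂(1−p̂)/n) = √(0.150465/1859) = 0.008997.
z* = 2.576 at the 99% level.
Margin = 2.576·0.008997 = 0.02318.
So the interval runs from 0.1613 to 0.2077.

(0.1613, 0.2077)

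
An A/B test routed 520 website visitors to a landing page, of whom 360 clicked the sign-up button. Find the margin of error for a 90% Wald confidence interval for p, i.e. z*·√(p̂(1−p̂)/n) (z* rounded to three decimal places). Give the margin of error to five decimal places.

With x = 360 successes in n = 520, p̂ = 0.69231.
Standard error of p̂: √(0.213018/520) = √0.000409650 = 0.020240.
For 90% confidence, z* = 1.645.
ME = 1.645·0.020240 = 0.03329.

ME = 0.03329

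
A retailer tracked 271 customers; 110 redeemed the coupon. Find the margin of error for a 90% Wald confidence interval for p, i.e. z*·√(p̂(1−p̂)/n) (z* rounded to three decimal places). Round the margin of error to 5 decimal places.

ME = 0.04907

The sample proportion is 110/271 = 0.40590.
Standard error of p̂: √(0.241146/271) = √0.000889837 = 0.029830.
The 90% critical value is z* = 1.645.
Margin of error = z*·SE = 1.645 × 0.029830 = 0.04907.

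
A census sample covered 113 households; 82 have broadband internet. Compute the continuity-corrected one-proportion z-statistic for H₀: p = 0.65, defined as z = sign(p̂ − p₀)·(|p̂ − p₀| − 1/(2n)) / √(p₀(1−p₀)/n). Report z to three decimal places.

z = 1.588

Sample proportion p̂ = 82/113 = 0.72566. p̂ − p₀ = 0.075664.
Continuity correction 1/(2n) = 1/226 = 0.004425.
Corrected numerator: |0.075664| − 0.004425 = 0.071239.
SE₀ = √(0.65·0.35/113) = 0.044870.
z = +0.071239/0.044870 = 1.588.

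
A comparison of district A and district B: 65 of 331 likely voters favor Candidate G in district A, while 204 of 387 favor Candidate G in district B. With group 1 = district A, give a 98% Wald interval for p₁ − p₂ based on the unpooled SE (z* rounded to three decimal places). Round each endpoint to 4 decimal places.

(-0.4086, -0.2529)

p̂₁ = 0.19637, p̂₂ = 0.52713, so the observed difference is -0.33076.
Unpooled SE = √(p̂₁(1−p̂₁)/n₁ + p̂₂(1−p̂₂)/n₂) = √(0.000476772 + 0.000644093) = 0.033479.
z* = 2.326 at the 98% level. Margin of error = 0.07787.
So the interval runs from -0.4086 to -0.2529.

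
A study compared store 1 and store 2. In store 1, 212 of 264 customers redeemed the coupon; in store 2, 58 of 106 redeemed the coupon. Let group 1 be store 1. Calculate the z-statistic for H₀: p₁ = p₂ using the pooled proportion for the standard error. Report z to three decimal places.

p̂₁ = 212/264 = 0.80303, p̂₂ = 58/106 = 0.54717.
Pooled p̂ = (212+58)/(264+106) = 270/370 = 0.72973.
SE = √[p̂(1−p̂)(1/n₁+1/n₂)] = √[0.72973·0.27027·(1/264+1/106)] ≈ 0.051065.
z = (p̂₁ − p̂₂)/SE = (0.80303 − 0.54717)/0.051065 = 0.25586/0.051065 = 5.010.

z = 5.010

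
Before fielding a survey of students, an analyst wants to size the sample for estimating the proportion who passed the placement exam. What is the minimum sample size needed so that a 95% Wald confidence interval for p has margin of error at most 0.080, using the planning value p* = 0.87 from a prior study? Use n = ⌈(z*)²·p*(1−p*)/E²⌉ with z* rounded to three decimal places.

n = 68

z* = 1.960 at the 95% level.
p*(1−p*) = 0.87·0.13 = 0.1131.
Required n before rounding: 3.841600 × 0.1131 / 0.080² = 67.888.
Rounding up, n = 68.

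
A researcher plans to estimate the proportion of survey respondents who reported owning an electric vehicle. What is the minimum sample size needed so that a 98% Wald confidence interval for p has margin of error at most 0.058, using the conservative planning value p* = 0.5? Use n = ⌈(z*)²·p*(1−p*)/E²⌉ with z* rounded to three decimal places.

The 98% critical value is z* = 2.326.
p*(1−p*) = 0.2500.
(z*)²·p*(1−p*)/E² = 5.410276·0.2500/0.003364 = 402.072.
⌈402.072⌉ = 403.

n = 403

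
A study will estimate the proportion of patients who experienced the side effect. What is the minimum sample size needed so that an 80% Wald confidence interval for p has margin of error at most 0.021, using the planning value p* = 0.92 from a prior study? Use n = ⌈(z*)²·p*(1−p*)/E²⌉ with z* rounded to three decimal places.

z* = 1.282 at the 80% level.
p*(1−p*) = 0.92·0.08 = 0.0736.
(z*)²·p*(1−p*)/E² = 1.643524·0.0736/0.000441 = 274.293.
Rounding up, n = 275.

n = 275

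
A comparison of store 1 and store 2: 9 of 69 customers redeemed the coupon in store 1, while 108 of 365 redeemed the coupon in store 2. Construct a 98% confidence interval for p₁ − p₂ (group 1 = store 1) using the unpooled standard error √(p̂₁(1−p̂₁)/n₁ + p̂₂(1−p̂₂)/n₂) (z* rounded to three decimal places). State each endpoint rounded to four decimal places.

p̂₁ = 0.13043, p̂₂ = 0.29589, so the observed difference is -0.16546.
SE = √(0.001643791 + 0.000570793) = √0.002214584 = 0.047059.
For 98% confidence, z* = 2.326. Margin of error = 0.10946.
CI: -0.16546 ± 0.10946 = (-0.2749, -0.0560).

(-0.2749, -0.0560)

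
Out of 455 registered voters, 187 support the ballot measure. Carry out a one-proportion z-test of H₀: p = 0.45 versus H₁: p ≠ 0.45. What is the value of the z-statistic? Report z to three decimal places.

Sample proportion p̂ = 187/455 = 0.41099.
Null standard error: √(0.45·0.55/455) = √0.000543956 = 0.023323.
Test statistic: z = -0.03901/0.023323 = -1.673.

z = -1.673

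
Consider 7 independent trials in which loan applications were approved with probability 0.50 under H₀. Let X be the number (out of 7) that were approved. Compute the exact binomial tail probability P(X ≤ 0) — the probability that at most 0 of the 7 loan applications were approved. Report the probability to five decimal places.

P = 0.00781

X is binomial with n = 7 and p = 0.50.
P(X ≤ 0) = C(7,0)·0.50^0·0.50^7.
= 0.007812 = 0.00781.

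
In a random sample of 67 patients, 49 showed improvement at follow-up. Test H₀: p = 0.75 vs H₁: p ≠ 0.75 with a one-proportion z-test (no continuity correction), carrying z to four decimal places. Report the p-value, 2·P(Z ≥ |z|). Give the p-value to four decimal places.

p-value = 0.7243

p̂ = 49/67 = 0.73134.
SE₀ = √(0.75·0.25/67) = 0.052901.
Test statistic (full precision, shown to 4 dp): z = (49/67 − 0.75)/SE₀ ≈ -0.3527.
p-value = 2·P(Z ≥ |z|) with z = -0.3527 → 0.7243.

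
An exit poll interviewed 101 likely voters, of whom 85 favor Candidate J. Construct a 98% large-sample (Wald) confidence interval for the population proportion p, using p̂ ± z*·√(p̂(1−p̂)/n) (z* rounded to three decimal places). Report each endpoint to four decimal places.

(0.7571, 0.9261)

The sample proportion is 85/101 = 0.84158.
SE(p̂) = √(0.84158·0.15842/101) = 0.036332.
For 98% confidence, z* = 2.326.
Margin = 2.326·0.036332 = 0.08451.
Interval: 0.84158 ± 0.08451 → (0.7571, 0.9261).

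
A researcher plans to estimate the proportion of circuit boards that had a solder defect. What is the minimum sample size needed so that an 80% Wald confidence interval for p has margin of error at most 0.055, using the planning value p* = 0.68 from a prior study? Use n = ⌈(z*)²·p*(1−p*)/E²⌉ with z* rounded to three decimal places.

z* = 1.282 at the 80% level.
p*(1−p*) = 0.68·0.32 = 0.2176.
Required n before rounding: 1.643524 × 0.2176 / 0.055² = 118.225.
Rounding up, n = 119.

n = 119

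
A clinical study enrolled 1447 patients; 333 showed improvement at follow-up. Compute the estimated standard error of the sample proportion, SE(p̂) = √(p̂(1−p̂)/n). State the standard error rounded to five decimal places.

SE = 0.01107

The sample proportion is 333/1447 = 0.23013.
p̂(1−p̂) = 0.177170.
SE = √(0.177170/1447) = 0.01107.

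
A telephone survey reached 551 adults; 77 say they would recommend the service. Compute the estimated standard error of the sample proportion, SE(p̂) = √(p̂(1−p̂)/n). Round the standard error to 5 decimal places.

With x = 77 successes in n = 551, p̂ = 0.13975.
p̂(1−p̂) = 0.120220.
SE = √(0.120220/551) = 0.01477.

SE = 0.01477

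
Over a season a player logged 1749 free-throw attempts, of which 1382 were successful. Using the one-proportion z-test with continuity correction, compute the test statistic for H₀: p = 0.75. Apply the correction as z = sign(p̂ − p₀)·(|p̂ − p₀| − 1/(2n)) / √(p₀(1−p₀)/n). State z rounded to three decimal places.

With x = 1382 successes in n = 1749, p̂ = 0.79017. p̂ − p₀ = 0.040166.
1/(2n) = 0.000286.
Corrected numerator: |0.040166| − 0.000286 = 0.039880.
Null standard error: √(0.75·0.25/1749) = √0.000107204 = 0.010354.
z = (+)0.039880/0.010354 = 3.852.

z = 3.852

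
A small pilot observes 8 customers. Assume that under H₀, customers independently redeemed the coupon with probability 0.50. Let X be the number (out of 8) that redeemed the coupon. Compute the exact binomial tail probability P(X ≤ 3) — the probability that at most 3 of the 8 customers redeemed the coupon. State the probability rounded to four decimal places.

P = 0.3633

X is binomial with n = 8 and p = 0.50.
P(X ≤ 3) = C(8,0)·0.50^0·0.50^8 + C(8,1)·0.50^1·0.50^7 + C(8,2)·0.50^2·0.50^6 + C(8,3)·0.50^3·0.50^5.
= 0.003906 + 0.031250 + 0.109375 + 0.218750 = 0.3633.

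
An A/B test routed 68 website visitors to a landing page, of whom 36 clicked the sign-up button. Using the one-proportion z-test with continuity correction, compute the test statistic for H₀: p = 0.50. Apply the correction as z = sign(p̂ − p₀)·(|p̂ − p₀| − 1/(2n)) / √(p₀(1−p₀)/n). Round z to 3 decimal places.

The sample proportion is 36/68 = 0.52941. p̂ − p₀ = 0.029412.
Continuity correction 1/(2n) = 1/136 = 0.007353.
Corrected numerator: |0.029412| − 0.007353 = 0.022059.
Null standard error: √(0.50·0.50/68) = √0.003676471 = 0.060634.
z = (+)0.022059/0.060634 = 0.364.

z = 0.364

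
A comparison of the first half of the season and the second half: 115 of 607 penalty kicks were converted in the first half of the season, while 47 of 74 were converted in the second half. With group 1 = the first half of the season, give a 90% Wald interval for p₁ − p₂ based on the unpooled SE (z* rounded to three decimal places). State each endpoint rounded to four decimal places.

p̂₁ = 0.18946, p̂₂ = 0.63514, so the observed difference is -0.44568.
SE = √(0.000252986 + 0.003131601) = √0.003384587 = 0.058177.
z* = 1.645 at the 90% level. Margin = 1.645·0.058177 = 0.09570.
Interval: -0.44568 ± 0.09570 → (-0.5414, -0.3500).

(-0.5414, -0.3500)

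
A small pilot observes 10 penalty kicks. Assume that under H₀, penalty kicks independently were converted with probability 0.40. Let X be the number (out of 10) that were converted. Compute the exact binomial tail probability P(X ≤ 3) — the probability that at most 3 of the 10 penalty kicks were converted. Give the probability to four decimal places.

P = 0.3823

X ~ Binomial(n=10, p=0.40).
P(X ≤ 3) = C(10,0)·0.40^0·0.60^10 + C(10,1)·0.40^1·0.60^9 + C(10,2)·0.40^2·0.60^8 + C(10,3)·0.40^3·0.60^7.
= 0.006047 + 0.040311 + 0.120932 + 0.214991 = 0.3823.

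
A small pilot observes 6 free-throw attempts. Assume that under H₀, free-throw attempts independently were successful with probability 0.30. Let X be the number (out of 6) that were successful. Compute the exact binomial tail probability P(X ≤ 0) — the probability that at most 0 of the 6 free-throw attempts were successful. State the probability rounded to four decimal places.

X ~ Binomial(n=6, p=0.30).
P(X ≤ 0) = C(6,0)·0.30^0·0.70^6.
= 0.117649 = 0.1176.

P = 0.1176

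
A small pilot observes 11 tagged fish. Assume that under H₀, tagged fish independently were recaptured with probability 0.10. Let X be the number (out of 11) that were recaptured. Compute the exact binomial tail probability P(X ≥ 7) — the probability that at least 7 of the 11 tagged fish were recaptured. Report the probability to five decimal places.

X is binomial with n = 11 and p = 0.10.
P(X ≥ 7) = Σ_{j=7}^{11} C(11,j)·0.10^j·0.90^{11−j}.
= 0.000022 + 0.000001 + 0.000000 + 0.000000 + 0.000000 = 0.00002.

P = 0.00002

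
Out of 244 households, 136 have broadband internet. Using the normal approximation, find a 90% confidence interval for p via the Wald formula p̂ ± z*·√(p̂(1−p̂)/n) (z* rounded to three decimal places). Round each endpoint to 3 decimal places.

(0.505, 0.610)

The sample proportion is 136/244 = 0.55738.
Standard error of p̂: √(0.246708/244) = √0.001011098 = 0.031798.
The 90% critical value is z* = 1.645.
Margin of error: 1.645 × 0.031798 = 0.05231.
So the interval runs from 0.505 to 0.610.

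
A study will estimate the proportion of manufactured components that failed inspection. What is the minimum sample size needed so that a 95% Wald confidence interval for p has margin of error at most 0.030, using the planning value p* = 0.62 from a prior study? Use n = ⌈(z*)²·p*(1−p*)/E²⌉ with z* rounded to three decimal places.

The 95% critical value is z* = 1.960.
p*(1−p*) = 0.62·0.38 = 0.2356.
Required n before rounding: 3.841600 × 0.2356 / 0.030² = 1005.646.
Rounding up, n = 1006.

n = 1006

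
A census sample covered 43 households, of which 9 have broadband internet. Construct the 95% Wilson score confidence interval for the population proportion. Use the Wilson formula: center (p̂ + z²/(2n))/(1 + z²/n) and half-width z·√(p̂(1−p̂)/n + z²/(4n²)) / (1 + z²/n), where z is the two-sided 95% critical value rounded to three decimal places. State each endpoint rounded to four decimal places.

Here p̂ = 9/43 = 0.20930 and z = 1.960 (z² = 3.841600).
1 + z²/n = 1.089340.
Adjusted center: (0.20930 + z²/(2n))/1.089340 = 0.23314.
Radicand: p̂(1−p̂)/n + z²/(4n²) = 0.003848718 + 0.000519416 = 0.004368134.
Half-width = z·√(radicand)/denom = 1.960·0.066092/1.089340 = 0.11892.
So the interval runs from 0.1142 to 0.3521.

(0.1142, 0.3521)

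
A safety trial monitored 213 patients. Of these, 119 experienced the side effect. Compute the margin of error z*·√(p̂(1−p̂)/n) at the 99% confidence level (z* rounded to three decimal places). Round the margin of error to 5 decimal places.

ME = 0.08764

The sample proportion is 119/213 = 0.55869.
Standard error of p̂: √(0.246556/213) = √0.001157540 = 0.034023.
z* = 2.576 at the 99% level.
Margin of error = z*·SE = 2.576 × 0.034023 = 0.08764.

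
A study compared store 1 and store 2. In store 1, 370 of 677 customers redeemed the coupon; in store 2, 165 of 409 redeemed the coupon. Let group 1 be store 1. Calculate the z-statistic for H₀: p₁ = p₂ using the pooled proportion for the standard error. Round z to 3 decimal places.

z = 4.571

Sample proportions: p̂₁ = 370/677 = 0.54653 and p̂₂ = 165/409 = 0.40342.
Pooled p̂ = (370+165)/(677+409) = 535/1086 = 0.49263.
SE = √[p̂(1−p̂)(1/n₁+1/n₂)] = √[0.49263·0.50737·(1/677+1/409)] ≈ 0.031310.
z = 0.14311/0.031310 = 4.571.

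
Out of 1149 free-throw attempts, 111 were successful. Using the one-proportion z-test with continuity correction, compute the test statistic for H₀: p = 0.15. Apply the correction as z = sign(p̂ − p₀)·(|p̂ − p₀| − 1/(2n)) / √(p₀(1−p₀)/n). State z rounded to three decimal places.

With x = 111 successes in n = 1149, p̂ = 0.09661. p̂ − p₀ = -0.053394.
Continuity correction 1/(2n) = 1/2298 = 0.000435.
Corrected numerator: |-0.053394| − 0.000435 = 0.052959.
SE₀ = √(0.15·0.85/1149) = 0.010534.
z = −0.052959/0.010534 = -5.027.

z = -5.027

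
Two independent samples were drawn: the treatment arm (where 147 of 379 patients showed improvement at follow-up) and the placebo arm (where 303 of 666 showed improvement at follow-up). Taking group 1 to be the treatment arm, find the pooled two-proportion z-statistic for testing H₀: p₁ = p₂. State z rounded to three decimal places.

Sample proportions: p̂₁ = 147/379 = 0.38786 and p̂₂ = 303/666 = 0.45495.
Pooled p̂ = (147+303)/(379+666) = 450/1045 = 0.43062.
SE = √[p̂(1−p̂)(1/n₁+1/n₂)] = √[0.43062·0.56938·(1/379+1/666)] ≈ 0.031860.
z = -0.06709/0.031860 = -2.106.

z = -2.106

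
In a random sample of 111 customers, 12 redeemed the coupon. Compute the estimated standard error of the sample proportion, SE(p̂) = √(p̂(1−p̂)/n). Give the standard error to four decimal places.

SE = 0.0295

Sample proportion p̂ = 12/111 = 0.10811.
p̂(1−p̂) = 0.096422.
SE = √(0.096422/111) = √0.000868667 = 0.0295.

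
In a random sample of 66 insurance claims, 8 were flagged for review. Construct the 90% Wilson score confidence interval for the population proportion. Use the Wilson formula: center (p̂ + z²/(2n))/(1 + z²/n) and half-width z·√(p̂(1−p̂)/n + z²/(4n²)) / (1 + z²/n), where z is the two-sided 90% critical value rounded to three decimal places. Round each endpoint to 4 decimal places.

Here p̂ = 8/66 = 0.12121 and z = 1.645 (z² = 2.706025).
Denominator 1 + z²/n = 1 + 2.706025/66 = 1.041000.
Adjusted center: (0.12121 + z²/(2n))/1.041000 = 0.13613.
Radicand: p̂(1−p̂)/n + z²/(4n²) = 0.001613935 + 0.000155304 = 0.001769239.
Half-width = z·√(radicand)/denom = 1.645·0.042062/1.041000 = 0.06647.
CI: 0.13613 ± 0.06647 = (0.0697, 0.2026).

(0.0697, 0.2026)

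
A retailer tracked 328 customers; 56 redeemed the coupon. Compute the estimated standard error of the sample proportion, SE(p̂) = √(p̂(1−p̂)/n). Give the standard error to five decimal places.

SE = 0.02078

Sample proportion p̂ = 56/328 = 0.17073.
p̂(1−p̂) = 0.17073·0.82927 = 0.141581.
Dividing by n and taking the root: √0.000431649 = 0.02078.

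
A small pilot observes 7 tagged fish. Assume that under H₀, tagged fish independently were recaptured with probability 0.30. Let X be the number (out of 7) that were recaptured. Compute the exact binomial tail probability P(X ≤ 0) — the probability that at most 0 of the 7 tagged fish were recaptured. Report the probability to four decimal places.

X ~ Binomial(n=7, p=0.30).
P(X ≤ 0) = C(7,0)·0.30^0·0.70^7.
= 0.082354 = 0.0824.

P = 0.0824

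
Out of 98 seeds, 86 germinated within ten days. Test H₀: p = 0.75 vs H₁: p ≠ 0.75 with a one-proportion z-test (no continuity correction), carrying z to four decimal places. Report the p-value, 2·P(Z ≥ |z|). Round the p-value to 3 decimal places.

p-value = 0.004

p̂ = 86/98 = 0.87755.
Under H₀, SE = √(p₀(1−p₀)/n) = √(0.75·0.25/98) = √0.001913265 = 0.043741.
z = (p̂ − p₀)/SE = (86/98 − 0.75)/0.043741 ≈ 2.9161.
From the standard normal, 2·P(Z ≥ |z|) = 0.004.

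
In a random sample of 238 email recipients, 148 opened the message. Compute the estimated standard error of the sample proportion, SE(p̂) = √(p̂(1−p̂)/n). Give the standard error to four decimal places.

The sample proportion is 148/238 = 0.62185.
p̂(1−p̂) = 0.235153.
SE = √(0.235153/238) = √0.000988038 = 0.0314.

SE = 0.0314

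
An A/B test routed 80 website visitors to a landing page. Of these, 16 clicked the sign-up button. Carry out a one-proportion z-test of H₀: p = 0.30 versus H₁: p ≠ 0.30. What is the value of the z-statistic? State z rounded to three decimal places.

z = -1.952

The sample proportion is 16/80 = 0.20000.
SE₀ = √(0.30·0.70/80) = 0.051235.
z = (p̂ − p₀)/SE = (0.20000 − 0.30)/0.051235 = -1.952.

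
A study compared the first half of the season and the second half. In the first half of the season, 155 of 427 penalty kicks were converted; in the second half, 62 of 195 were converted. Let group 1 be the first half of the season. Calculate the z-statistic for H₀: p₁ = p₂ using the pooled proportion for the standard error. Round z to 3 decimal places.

z = 1.094

p̂₁ = 155/427 = 0.36300, p̂₂ = 62/195 = 0.31795.
Pooled p̂ = (155+62)/(427+195) = 217/622 = 0.34887.
Pooled SE = √[0.2271611·0.00747013] ≈ 0.041194.
z = (p̂₁ − p̂₂)/SE = (0.36300 − 0.31795)/0.041194 = 0.04505/0.041194 = 1.094.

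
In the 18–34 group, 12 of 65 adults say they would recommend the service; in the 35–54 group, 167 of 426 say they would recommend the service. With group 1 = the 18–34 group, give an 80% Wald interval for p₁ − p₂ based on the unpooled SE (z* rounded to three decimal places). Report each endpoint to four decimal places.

(-0.2761, -0.1387)

p̂₁ = 12/65 = 0.18462, p̂₂ = 167/426 = 0.39202; p̂₁ − p̂₂ = -0.20740.
Unpooled SE = √(p̂₁(1−p̂₁)/n₁ + p̂₂(1−p̂₂)/n₂) = √(0.002315885 + 0.000559484) = 0.053622.
The 80% critical value is z* = 1.282. Margin of error = 0.06874.
CI: -0.20740 ± 0.06874 = (-0.2761, -0.1387).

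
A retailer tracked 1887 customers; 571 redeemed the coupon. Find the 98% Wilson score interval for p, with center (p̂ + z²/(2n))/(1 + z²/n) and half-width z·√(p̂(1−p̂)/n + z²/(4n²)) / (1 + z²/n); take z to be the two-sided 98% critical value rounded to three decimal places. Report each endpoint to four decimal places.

Here p̂ = 571/1887 = 0.30260 and z = 2.326 (z² = 5.410276).
1 + z²/n = 1.002867.
Adjusted center: (0.30260 + z²/(2n))/1.002867 = 0.30316.
Radicand: p̂(1−p̂)/n + z²/(4n²) = 0.000111835 + 0.000000380 = 0.000112215.
Half-width = z·√(radicand)/denom = 2.326·0.010593/1.002867 = 0.02457.
CI: 0.30316 ± 0.02457 = (0.2786, 0.3277).

(0.2786, 0.3277)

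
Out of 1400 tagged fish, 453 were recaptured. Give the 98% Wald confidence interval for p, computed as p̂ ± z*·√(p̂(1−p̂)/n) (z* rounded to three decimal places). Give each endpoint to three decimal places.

Sample proportion p̂ = 453/1400 = 0.32357.
SE(p̂) = √(0.32357·0.67643/1400) = 0.012504.
z* = 2.326 at the 98% level.
Margin of error: 2.326 × 0.012504 = 0.02908.
CI: 0.32357 ± 0.02908 = (0.294, 0.353).

(0.294, 0.353)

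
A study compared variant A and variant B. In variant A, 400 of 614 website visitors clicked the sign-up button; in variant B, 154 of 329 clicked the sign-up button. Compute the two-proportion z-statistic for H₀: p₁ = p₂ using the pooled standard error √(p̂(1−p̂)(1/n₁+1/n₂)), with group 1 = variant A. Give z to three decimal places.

z = 5.452

Sample proportions: p̂₁ = 400/614 = 0.65147 and p̂₂ = 154/329 = 0.46809.
Pooled p̂ = (400+154)/(614+329) = 554/943 = 0.58749.
SE = √[p̂(1−p̂)(1/n₁+1/n₂)] = √[0.58749·0.41251·(1/614+1/329)] ≈ 0.033635.
z = (p̂₁ − p̂₂)/SE = (0.65147 − 0.46809)/0.033635 = 0.18338/0.033635 = 5.452.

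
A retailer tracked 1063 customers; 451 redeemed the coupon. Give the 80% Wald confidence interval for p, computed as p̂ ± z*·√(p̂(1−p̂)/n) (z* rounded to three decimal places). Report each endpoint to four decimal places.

Sample proportion p̂ = 451/1063 = 0.42427.
Standard error of p̂: √(0.244265/1063) = √0.000229788 = 0.015159.
The 80% critical value is z* = 1.282.
Margin of error: 1.282 × 0.015159 = 0.01943.
So the interval runs from 0.4048 to 0.4437.

(0.4048, 0.4437)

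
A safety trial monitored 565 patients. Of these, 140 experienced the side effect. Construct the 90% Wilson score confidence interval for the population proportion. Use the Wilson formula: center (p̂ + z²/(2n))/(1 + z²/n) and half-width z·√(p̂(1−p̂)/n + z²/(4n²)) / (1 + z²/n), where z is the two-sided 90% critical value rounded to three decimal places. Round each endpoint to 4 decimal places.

p̂ = 140/565 = 0.24779; z = 1.645, so z² = 2.706025.
1 + z²/n = 1.004789.
Adjusted center: (0.24779 + z²/(2n))/1.004789 = 0.24899.
Radicand: p̂(1−p̂)/n + z²/(4n²) = 0.000329892 + 0.000002119 = 0.000332011.
Half-width = 1.645·√0.000332011/1.004789 = 0.02983.
So the interval runs from 0.2192 to 0.2788.

(0.2192, 0.2788)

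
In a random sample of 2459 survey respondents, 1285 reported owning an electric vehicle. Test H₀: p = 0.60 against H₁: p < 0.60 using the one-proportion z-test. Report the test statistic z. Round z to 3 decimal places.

z = -7.838

Sample proportion p̂ = 1285/2459 = 0.52257.
Under H₀, SE = √(p₀(1−p₀)/n) = √(0.60·0.40/2459) = √0.000097601 = 0.009879.
z = (p̂ − p₀)/SE = (0.52257 − 0.60)/0.009879 = -7.838.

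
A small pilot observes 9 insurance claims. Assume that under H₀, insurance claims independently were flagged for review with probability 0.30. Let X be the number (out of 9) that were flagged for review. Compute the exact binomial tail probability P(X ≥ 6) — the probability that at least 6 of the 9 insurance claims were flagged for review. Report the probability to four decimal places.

X ~ Binomial(n=9, p=0.30).
P(X ≥ 6) = C(9,6)·0.30^6·0.70^3 + C(9,7)·0.30^7·0.70^2 + C(9,8)·0.30^8·0.70^1 + C(9,9)·0.30^9·0.70^0.
= 0.021004 + 0.003858 + 0.000413 + 0.000020 = 0.0253.

P = 0.0253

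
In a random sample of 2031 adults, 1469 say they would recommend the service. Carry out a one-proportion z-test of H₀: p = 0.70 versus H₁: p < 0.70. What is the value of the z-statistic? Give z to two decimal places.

z = 2.29

Sample proportion p̂ = 1469/2031 = 0.72329.
Null standard error: √(0.70·0.30/2031) = √0.000103397 = 0.010168.
Test statistic: z = 0.02329/0.010168 = 2.29.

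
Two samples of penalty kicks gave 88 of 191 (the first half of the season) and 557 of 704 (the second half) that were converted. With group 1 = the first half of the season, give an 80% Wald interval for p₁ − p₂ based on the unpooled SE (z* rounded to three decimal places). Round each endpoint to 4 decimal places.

p̂₁ = 0.46073, p̂₂ = 0.79119, so the observed difference is -0.33046.
SE = √(0.001300828 + 0.000234668) = √0.001535496 = 0.039185.
For 80% confidence, z* = 1.282. Margin = 1.282·0.039185 = 0.05024.
Interval: -0.33046 ± 0.05024 → (-0.3807, -0.2802).

(-0.3807, -0.2802)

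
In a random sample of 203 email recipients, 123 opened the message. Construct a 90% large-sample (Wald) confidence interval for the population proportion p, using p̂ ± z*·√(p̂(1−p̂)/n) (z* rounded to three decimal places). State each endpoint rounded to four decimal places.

(0.5495, 0.6623)

With x = 123 successes in n = 203, p̂ = 0.60591.
SE(p̂) = √(0.60591·0.39409/203) = 0.034297.
For 90% confidence, z* = 1.645.
Margin of error: 1.645 × 0.034297 = 0.05642.
CI: 0.60591 ± 0.05642 = (0.5495, 0.6623).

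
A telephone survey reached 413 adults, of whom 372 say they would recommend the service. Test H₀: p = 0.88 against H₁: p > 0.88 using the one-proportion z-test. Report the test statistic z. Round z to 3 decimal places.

The sample proportion is 372/413 = 0.90073.
Under H₀, SE = √(p₀(1−p₀)/n) = √(0.88·0.12/413) = √0.000255690 = 0.015990.
z = (p̂ − p₀)/SE = (0.90073 − 0.88)/0.015990 = 1.296.

z = 1.296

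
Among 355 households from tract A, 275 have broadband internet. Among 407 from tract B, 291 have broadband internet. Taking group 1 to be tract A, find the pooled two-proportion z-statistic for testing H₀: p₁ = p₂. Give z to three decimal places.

Sample proportions: p̂₁ = 275/355 = 0.77465 and p̂₂ = 291/407 = 0.71499.
Pooled p̂ = (275+291)/(355+407) = 566/762 = 0.74278.
Pooled SE = √[0.1910568·0.00527390] ≈ 0.031743.
z = 0.05966/0.031743 = 1.879.

z = 1.879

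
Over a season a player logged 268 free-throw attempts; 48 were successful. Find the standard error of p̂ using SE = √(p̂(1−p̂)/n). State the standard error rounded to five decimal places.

SE = 0.02342

The sample proportion is 48/268 = 0.17910.
p̂(1−p̂) = 0.17910·0.82090 = 0.147023.
SE = √(0.147023/268) = 0.02342.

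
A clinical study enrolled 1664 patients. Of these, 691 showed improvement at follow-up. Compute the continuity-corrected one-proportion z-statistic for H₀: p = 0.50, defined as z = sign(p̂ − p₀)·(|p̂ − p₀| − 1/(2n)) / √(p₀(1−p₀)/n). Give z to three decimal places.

p̂ = 691/1664 = 0.41526. p̂ − p₀ = -0.084736.
1/(2n) = 0.000300.
Corrected numerator: |-0.084736| − 0.000300 = 0.084436.
SE₀ = √(0.50·0.50/1664) = 0.012257.
z = (−)0.084436/0.012257 = -6.889.

z = -6.889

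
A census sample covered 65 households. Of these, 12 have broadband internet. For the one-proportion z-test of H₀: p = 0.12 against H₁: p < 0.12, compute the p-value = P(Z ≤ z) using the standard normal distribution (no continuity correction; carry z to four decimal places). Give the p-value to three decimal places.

p-value = 0.946

The sample proportion is 12/65 = 0.18462.
SE₀ = √(0.12·0.88/65) = 0.040307.
Test statistic (full precision, shown to 4 dp): z = (12/65 − 0.12)/SE₀ ≈ 1.6031.
From the standard normal, P(Z ≤ z) = 0.946.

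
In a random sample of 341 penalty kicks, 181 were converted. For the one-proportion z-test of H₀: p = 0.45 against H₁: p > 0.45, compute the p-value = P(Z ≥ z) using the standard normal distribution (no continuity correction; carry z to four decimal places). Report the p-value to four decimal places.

Sample proportion p̂ = 181/341 = 0.53079.
Null standard error: √(0.45·0.55/341) = √0.000725806 = 0.026941.
Test statistic (full precision, shown to 4 dp): z = (181/341 − 0.45)/SE₀ ≈ 2.9989.
From the standard normal, P(Z ≥ z) = 0.0014.

p-value = 0.0014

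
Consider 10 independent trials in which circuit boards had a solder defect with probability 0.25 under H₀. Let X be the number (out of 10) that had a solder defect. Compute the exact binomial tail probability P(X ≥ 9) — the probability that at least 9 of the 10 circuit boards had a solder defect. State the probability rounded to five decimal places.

X ~ Binomial(n=10, p=0.25).
P(X ≥ 9) = C(10,9)·0.25^9·0.75^1 + C(10,10)·0.25^10·0.75^0.
= 0.000029 + 0.000001 = 0.00003.

P = 0.00003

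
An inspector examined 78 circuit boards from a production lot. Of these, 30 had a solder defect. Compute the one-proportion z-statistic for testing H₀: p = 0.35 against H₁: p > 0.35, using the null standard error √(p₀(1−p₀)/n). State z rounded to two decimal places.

z = 0.64

p̂ = 30/78 = 0.38462.
Null standard error: √(0.35·0.65/78) = √0.002916667 = 0.054006.
Test statistic: z = 0.03462/0.054006 = 0.64.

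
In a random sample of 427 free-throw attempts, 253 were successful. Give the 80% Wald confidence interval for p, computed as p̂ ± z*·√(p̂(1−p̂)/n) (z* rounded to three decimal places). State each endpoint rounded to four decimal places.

p̂ = 253/427 = 0.59251.
SE(p̂) = √(0.59251·0.40749/427) = 0.023779.
For 80% confidence, z* = 1.282.
Margin of error: 1.282 × 0.023779 = 0.03048.
Interval: 0.59251 ± 0.03048 → (0.5620, 0.6230).

(0.5620, 0.6230)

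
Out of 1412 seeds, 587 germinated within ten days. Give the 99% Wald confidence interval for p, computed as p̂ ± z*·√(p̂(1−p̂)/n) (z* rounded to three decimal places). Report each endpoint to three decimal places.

(0.382, 0.450)

p̂ = 587/1412 = 0.41572.
SE = √(p̂(1−p̂)/n) = √(0.242897/1412) = 0.013116.
The 99% critical value is z* = 2.576.
Margin of error: 2.576 × 0.013116 = 0.03379.
So the interval runs from 0.382 to 0.450.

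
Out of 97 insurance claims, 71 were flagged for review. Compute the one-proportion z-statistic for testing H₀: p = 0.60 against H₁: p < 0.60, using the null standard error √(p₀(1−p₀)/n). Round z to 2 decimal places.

z = 2.65

With x = 71 successes in n = 97, p̂ = 0.73196.
Null standard error: √(0.60·0.40/97) = √0.002474227 = 0.049742.
Test statistic: z = 0.13196/0.049742 = 2.65.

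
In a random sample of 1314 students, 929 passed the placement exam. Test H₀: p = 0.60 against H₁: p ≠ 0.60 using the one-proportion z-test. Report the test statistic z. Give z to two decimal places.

z = 7.92

With x = 929 successes in n = 1314, p̂ = 0.70700.
Under H₀, SE = √(p₀(1−p₀)/n) = √(0.60·0.40/1314) = √0.000182648 = 0.013515.
Test statistic: z = 0.10700/0.013515 = 7.92.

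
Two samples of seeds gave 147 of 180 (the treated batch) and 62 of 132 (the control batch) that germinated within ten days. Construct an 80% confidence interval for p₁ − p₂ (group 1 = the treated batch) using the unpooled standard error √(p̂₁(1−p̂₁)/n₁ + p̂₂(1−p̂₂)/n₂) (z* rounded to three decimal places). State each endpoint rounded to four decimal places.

p̂₁ = 0.81667, p̂₂ = 0.46970, so the observed difference is 0.34697.
SE = √(0.000831790 + 0.001886983) = √0.002718773 = 0.052142.
The 80% critical value is z* = 1.282. Margin of error = 0.06685.
CI: 0.34697 ± 0.06685 = (0.2801, 0.4138).

(0.2801, 0.4138)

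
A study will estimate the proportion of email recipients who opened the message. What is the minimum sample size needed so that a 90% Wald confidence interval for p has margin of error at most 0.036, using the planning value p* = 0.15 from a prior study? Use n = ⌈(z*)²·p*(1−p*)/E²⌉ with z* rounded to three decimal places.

The 90% critical value is z* = 1.645.
p*(1−p*) = 0.1275.
Required n before rounding: 2.706025 × 0.1275 / 0.036² = 266.218.
⌈266.218⌉ = 267.

n = 267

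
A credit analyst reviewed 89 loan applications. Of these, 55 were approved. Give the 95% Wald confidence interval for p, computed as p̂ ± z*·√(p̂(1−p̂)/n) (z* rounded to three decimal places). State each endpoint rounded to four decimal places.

(0.5170, 0.7189)

Sample proportion p̂ = 55/89 = 0.61798.
SE(p̂) = √(0.61798·0.38202/89) = 0.051503.
For 95% confidence, z* = 1.960.
Margin of error: 1.960 × 0.051503 = 0.10095.
Interval: 0.61798 ± 0.10095 → (0.5170, 0.7189).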